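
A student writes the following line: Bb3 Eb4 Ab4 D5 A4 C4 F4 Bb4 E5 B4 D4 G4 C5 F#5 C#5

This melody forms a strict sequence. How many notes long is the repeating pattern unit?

5

15 notes total. Splitting into 3 groups of 5:
Bb3 Eb4 Ab4 D5 A4 | C4 F4 Bb4 E5 B4 | D4 G4 C5 F#5 C#5
That's a consistent up a 2nd shift per cell, and no other grouping gives one.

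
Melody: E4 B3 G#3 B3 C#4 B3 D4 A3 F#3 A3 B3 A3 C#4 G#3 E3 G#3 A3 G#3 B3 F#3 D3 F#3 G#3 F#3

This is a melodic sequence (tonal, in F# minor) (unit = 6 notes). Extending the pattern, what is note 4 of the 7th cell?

C#3

Grouping in 6s, the 4th note of each cell is B3, A3, G#3, F#3.
Each moves down a 2nd. Continuing: E3 → D3 → C#3.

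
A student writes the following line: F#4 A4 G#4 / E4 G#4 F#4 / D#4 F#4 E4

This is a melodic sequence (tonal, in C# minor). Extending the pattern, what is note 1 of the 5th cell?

With 3-note cells, note 1 of each statement runs F#4, E4, D#4.
Carrying that down a 2nd forward: C#4 → B3.

B3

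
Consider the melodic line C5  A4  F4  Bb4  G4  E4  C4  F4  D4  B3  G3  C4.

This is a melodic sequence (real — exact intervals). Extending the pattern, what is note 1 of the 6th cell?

B2

With 4-note cells, note 1 of each statement runs C5, G4, D4.
Extending down a 4th: A3 → E3 → B2.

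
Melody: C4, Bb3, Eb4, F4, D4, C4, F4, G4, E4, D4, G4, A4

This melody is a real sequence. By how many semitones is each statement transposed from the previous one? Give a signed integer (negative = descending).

2

With a 4-note motive the entries are C4, D4, E4, each up a 2nd from the previous.
C4 to D4 spans +2 semitones.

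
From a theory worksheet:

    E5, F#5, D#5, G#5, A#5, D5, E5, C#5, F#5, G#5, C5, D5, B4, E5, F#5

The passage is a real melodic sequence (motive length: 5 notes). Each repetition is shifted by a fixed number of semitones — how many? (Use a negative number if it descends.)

-2

Unit = 5 notes; the statements start on E5, D5, C5, moving down a 2nd each time.
Counting half-steps from E5 to D5: -2.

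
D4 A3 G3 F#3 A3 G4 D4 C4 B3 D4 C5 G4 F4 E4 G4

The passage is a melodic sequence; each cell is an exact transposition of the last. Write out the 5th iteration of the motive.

With a 5-note motive the entries are D4, G4, C5, each up a 4th from the previous.
Continuing the starts: F5 → Bb5.
From Bb5 the exact shape gives Bb5 F5 Eb5 D5 F5.

Bb5 F5 Eb5 D5 F5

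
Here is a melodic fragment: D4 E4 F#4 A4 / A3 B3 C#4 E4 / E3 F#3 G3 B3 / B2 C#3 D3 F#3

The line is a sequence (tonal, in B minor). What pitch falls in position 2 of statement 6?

D2

Grouping in 4s, the 2nd note of each cell is E4, B3, F#3, C#3.
Extending down a 4th: G2 → D2.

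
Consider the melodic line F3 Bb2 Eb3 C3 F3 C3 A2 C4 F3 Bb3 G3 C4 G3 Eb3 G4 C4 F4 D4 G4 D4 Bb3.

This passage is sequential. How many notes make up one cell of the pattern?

7

Try groups of 7 (3 cells in 21 notes):
F3 Bb2 Eb3 C3 F3 C3 A2 | C4 F3 Bb3 G3 C4 G3 Eb3 | G4 C4 F4 D4 G4 D4 Bb3
That's a consistent up a 5th shift per cell, and no other grouping gives one.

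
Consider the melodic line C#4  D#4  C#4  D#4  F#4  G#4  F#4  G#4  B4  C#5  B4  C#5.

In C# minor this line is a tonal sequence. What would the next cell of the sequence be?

Taking 4-note groups, the heads are C#4, F#4, B4: the pattern moves up a 4th.
From E5 the diatonic shape gives E5 F#5 E5 F#5.

E5 F#5 E5 F#5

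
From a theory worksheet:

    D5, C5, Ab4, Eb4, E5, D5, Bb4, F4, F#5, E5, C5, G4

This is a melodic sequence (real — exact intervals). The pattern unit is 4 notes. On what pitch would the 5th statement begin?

Taking 4-note groups, the heads are D5, E5, F#5: the pattern moves up a 2nd.
Continuing: G#5 → A#5. Statement 5 starts on A#5.

A#5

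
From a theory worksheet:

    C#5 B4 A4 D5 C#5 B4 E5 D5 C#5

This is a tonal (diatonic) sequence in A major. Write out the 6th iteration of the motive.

With a 3-note motive the entries are C#5, D5, E5, each up a 2nd from the previous.
Extending up a 2nd: F#5 → G#5 → A5.
From A5 the diatonic shape gives A5 G#5 F#5.

A5 G#5 F#5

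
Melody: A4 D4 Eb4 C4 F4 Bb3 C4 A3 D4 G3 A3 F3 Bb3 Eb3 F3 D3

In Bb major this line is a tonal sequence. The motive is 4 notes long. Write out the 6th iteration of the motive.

Unit = 4 notes; the statements start on A4, F4, D4, Bb3, moving down a 3rd each time.
Extending down a 3rd: G3 → Eb3.
So cell 6 is Eb3 A2 Bb2 G2.

Eb3 A2 Bb2 G2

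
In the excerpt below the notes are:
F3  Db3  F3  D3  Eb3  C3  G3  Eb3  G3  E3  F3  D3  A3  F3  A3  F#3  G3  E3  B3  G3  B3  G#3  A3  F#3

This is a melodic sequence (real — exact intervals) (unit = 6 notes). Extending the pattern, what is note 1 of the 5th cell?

C#4

With 6-note cells, note 1 of each statement runs F3, G3, A3, B3.
From B3, up a 2nd gives C#4.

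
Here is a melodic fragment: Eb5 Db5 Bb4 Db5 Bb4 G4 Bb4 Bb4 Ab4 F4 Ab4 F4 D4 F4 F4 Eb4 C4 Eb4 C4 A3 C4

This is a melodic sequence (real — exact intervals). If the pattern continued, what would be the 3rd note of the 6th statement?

A2

The unit is 7 notes. Position-3 pitches of the 3 shown cells: Bb4, F4, C4.
Extending down a 4th: G3 → D3 → A2.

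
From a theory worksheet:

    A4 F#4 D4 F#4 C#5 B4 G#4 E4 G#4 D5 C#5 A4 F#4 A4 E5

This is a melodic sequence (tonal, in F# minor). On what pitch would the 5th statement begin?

Unit = 5 notes; the statements start on A4, B4, C#5, moving up a 2nd each time.
Extending the heads up a 2nd: D5 → E5.

E5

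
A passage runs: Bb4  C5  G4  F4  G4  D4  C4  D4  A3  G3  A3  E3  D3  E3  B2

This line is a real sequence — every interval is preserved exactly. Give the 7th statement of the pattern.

E2 F#2 C#2

The 3-note cells begin on Bb4, F4, C4, G3, D3 — each down a 4th from the last.
Extending down a 4th: A2 → E2.
Statement 7 starts on E2 and keeps the same exact contour: E2 F#2 C#2.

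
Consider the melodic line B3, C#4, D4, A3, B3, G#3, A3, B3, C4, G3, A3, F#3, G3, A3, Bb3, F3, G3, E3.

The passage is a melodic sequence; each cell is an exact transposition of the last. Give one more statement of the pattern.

F3 G3 Ab3 Eb3 F3 D3

Taking 6-note groups, the heads are B3, A3, G3: the pattern moves down a 2nd.
So cell 4 is F3 G3 Ab3 Eb3 F3 D3.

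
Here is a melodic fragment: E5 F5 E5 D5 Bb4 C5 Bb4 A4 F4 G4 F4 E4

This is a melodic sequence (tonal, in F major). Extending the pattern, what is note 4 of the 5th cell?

F3

Grouping in 4s, the 4th note of each cell is D5, A4, E4.
Each moves down a 4th. Continuing: Bb3 → F3.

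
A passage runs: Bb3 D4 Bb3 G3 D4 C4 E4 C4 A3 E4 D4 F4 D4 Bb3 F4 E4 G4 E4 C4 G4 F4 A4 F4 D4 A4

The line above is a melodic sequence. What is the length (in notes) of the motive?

5

25 notes total. Splitting into 5 groups of 5:
Bb3 D4 Bb3 G3 D4 | C4 E4 C4 A3 E4 | D4 F4 D4 Bb3 F4 | E4 G4 E4 C4 G4 | F4 A4 F4 D4 A4
That's a consistent up a 2nd shift per cell, and no other grouping gives one.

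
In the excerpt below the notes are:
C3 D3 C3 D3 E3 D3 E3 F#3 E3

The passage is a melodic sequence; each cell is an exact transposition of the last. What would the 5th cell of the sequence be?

G#3 A#3 G#3

Unit = 3 notes; the statements start on C3, D3, E3, moving up a 2nd each time.
Carrying on: F#3 → G#3.
So cell 5 is G#3 A#3 G#3.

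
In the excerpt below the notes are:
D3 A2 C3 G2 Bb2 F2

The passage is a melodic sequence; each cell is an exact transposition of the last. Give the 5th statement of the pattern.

The 2-note cells begin on D3, C3, Bb2 — each down a 2nd from the last.
Carrying on: Ab2 → Gb2.
From Gb2 the exact shape gives Gb2 Db2.

Gb2 Db2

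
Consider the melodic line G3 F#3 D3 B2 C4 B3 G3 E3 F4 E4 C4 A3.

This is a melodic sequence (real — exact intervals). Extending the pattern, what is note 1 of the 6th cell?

The unit is 4 notes. Position-1 pitches of the 3 shown cells: G3, C4, F4.
Extending up a 4th: Bb4 → Eb5 → Ab5.

Ab5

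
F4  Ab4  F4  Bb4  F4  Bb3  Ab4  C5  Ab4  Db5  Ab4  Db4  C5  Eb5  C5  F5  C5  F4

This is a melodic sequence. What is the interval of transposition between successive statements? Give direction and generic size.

With a 6-note motive the entries are F4, Ab4, C5, each up a 3rd from the previous.
From F4 to Ab4: up a 3rd.

up a 3rd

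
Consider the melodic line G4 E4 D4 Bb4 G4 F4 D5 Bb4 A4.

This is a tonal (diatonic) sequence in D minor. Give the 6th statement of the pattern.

C6 A5 G5

With a 3-note motive the entries are G4, Bb4, D5, each up a 3rd from the previous.
Carrying on: F5 → A5 → C6.
Statement 6 starts on C6 and keeps the same diatonic contour: C6 A5 G5.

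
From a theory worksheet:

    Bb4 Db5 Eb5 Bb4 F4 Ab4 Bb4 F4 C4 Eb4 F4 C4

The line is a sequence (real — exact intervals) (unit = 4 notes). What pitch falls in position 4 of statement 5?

D3

Grouping in 4s, the 4th note of each cell is Bb4, F4, C4.
Each moves down a 4th. Continuing: G3 → D3.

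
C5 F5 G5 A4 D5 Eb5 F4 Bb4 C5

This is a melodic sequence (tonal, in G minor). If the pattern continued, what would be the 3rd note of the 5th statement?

F4

Grouping in 3s, the 3rd note of each cell is G5, Eb5, C5.
Extending down a 3rd: A4 → F4.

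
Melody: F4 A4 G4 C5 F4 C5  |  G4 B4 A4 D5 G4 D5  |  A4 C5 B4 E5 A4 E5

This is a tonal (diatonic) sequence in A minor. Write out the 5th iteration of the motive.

The 6-note cells begin on F4, G4, A4 — each up a 2nd from the last.
Continuing the starts: B4 → C5.
Statement 5 starts on C5 and keeps the same diatonic contour: C5 E5 D5 G5 C5 G5.

C5 E5 D5 G5 C5 G5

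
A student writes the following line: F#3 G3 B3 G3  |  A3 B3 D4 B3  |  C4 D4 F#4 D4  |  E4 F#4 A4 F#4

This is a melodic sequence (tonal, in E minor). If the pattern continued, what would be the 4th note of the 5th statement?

A4

The unit is 4 notes. Position-4 pitches of the 4 shown cells: G3, B3, D4, F#4.
From F#4, up a 3rd gives A4.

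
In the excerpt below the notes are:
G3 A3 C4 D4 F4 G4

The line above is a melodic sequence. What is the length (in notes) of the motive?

2

6 notes total. Splitting into 3 groups of 2:
G3 A3 | C4 D4 | F4 G4
Each cell is the previous one up a 4th — so the unit is 2 notes.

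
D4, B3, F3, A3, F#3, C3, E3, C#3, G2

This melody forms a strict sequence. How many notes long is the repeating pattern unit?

3

9 notes total. Splitting into 3 groups of 3:
D4 B3 F3 | A3 F#3 C3 | E3 C#3 G2
That's a consistent down a 4th shift per cell, and no other grouping gives one.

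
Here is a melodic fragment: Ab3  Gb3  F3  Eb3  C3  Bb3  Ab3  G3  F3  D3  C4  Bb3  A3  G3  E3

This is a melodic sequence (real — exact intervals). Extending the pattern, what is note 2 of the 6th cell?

E4

The unit is 5 notes. Position-2 pitches of the 3 shown cells: Gb3, Ab3, Bb3.
Each moves up a 2nd. Continuing: C4 → D4 → E4.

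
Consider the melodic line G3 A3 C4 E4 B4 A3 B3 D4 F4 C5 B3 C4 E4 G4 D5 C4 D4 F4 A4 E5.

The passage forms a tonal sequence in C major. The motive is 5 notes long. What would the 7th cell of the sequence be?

With a 5-note motive the entries are G3, A3, B3, C4, each up a 2nd from the previous.
Continuing the starts: D4 → E4 → F4.
So cell 7 is F4 G4 B4 D5 A5.

F4 G4 B4 D5 A5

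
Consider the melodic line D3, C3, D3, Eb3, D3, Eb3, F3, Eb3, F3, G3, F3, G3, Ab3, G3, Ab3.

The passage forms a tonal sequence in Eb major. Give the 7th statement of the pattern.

C4 Bb3 C4

Taking 3-note groups, the heads are D3, Eb3, F3, G3, Ab3: the pattern moves up a 2nd.
Continuing the starts: Bb3 → C4.
So cell 7 is C4 Bb3 C4.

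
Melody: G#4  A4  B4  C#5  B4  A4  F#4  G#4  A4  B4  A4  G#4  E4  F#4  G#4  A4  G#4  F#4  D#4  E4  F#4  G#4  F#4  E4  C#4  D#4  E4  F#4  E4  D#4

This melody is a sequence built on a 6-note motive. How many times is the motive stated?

5

30 notes in groups of 6 gives 30/6 = 5 statements.
Starts: G#4, F#4, E4, D#4, C#4 — each down a 2nd.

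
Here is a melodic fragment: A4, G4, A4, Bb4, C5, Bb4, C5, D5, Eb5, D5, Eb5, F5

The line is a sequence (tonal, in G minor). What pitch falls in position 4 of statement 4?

The unit is 4 notes. Position-4 pitches of the 3 shown cells: Bb4, D5, F5.
From F5, up a 3rd gives A5.

A5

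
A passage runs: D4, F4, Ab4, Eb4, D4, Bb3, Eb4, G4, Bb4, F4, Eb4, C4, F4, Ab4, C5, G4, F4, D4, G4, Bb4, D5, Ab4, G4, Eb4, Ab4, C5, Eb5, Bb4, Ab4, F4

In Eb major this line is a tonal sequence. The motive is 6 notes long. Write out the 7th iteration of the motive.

C5 Eb5 G5 D5 C5 Ab4

Taking 6-note groups, the heads are D4, Eb4, F4, G4, Ab4: the pattern moves up a 2nd.
Continuing the starts: Bb4 → C5.
So cell 7 is C5 Eb5 G5 D5 C5 Ab4.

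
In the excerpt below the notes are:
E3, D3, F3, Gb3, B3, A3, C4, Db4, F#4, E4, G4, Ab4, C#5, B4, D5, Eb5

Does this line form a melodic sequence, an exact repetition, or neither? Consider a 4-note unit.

Each 4-note cell is the previous one transposed up a 5th.

sequence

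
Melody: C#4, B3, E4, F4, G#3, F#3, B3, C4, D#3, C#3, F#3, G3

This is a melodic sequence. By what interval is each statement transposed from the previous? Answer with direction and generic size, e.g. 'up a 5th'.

Unit = 4 notes; the statements start on C#4, G#3, D#3, moving down a 4th each time.
From C#4 to G#3: down a 4th.

down a 4th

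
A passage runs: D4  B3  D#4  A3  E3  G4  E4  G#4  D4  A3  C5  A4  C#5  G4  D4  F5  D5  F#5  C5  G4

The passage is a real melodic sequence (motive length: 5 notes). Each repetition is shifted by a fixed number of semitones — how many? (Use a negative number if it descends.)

The 5-note cells begin on D4, G4, C5, F5 — each up a 4th from the last.
Counting half-steps from D4 to G4: 5.

5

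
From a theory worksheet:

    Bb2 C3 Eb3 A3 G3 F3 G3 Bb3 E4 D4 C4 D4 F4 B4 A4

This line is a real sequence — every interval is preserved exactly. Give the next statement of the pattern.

G4 A4 C5 F#5 E5

The 5-note cells begin on Bb2, F3, C4 — each up a 5th from the last.
So cell 4 is G4 A4 C5 F#5 E5.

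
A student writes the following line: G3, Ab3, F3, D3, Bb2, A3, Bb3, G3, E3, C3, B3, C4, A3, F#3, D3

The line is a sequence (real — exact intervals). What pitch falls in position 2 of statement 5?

E4

With 5-note cells, note 2 of each statement runs Ab3, Bb3, C4.
Carrying that up a 2nd forward: D4 → E4.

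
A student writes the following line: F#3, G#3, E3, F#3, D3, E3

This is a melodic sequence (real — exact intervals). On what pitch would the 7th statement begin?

With a 2-note motive the entries are F#3, E3, D3, each down a 2nd from the previous.
Continuing: C3 → Bb2 → Ab2 → Gb2. Statement 7 starts on Gb2.

Gb2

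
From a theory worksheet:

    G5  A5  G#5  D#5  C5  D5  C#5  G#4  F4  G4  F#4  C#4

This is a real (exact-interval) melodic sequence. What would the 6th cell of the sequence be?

With a 4-note motive the entries are G5, C5, F4, each down a 5th from the previous.
Carrying on: Bb3 → Eb3 → Ab2.
Statement 6 starts on Ab2 and keeps the same exact contour: Ab2 Bb2 A2 E2.

Ab2 Bb2 A2 E2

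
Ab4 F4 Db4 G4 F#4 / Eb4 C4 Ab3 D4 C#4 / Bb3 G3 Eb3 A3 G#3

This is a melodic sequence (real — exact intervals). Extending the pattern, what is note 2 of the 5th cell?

A2

The unit is 5 notes. Position-2 pitches of the 3 shown cells: F4, C4, G3.
Each moves down a 4th. Continuing: D3 → A2.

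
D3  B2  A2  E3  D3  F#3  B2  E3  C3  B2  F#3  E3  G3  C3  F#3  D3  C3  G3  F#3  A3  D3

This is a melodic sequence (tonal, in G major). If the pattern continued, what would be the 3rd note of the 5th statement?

E3

With 7-note cells, note 3 of each statement runs A2, B2, C3.
Each moves up a 2nd. Continuing: D3 → E3.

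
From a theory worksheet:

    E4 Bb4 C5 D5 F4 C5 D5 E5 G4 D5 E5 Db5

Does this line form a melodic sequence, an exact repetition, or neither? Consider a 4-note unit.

neither

Note 4 of cell 3 is Db5; if this were a sequence it would be F5. No unit length gives a consistent transposition pattern.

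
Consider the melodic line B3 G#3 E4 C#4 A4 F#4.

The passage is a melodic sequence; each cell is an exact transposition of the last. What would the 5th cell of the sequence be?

The 2-note cells begin on B3, E4, A4 — each up a 4th from the last.
Carrying on: D5 → G5.
From G5 the exact shape gives G5 E5.

G5 E5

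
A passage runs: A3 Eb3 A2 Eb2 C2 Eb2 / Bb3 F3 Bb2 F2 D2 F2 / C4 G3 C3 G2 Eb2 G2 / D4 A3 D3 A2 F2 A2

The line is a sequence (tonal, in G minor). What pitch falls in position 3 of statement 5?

Grouping in 6s, the 3rd note of each cell is A2, Bb2, C3, D3.
Each moves up a 2nd; the next is Eb3.

Eb3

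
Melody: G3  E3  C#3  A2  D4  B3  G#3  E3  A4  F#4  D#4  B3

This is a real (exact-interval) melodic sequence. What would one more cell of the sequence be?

E5 C#5 A#4 F#4

Unit = 4 notes; the statements start on G3, D4, A4, moving up a 5th each time.
Statement 4 starts on E5 and keeps the same exact contour: E5 C#5 A#4 F#4.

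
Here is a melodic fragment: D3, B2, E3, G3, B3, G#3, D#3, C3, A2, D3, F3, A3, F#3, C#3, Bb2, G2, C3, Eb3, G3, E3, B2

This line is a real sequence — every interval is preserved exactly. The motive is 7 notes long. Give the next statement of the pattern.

Unit = 7 notes; the statements start on D3, C3, Bb2, moving down a 2nd each time.
From Ab2 the exact shape gives Ab2 F2 Bb2 Db3 F3 D3 A2.

Ab2 F2 Bb2 Db3 F3 D3 A2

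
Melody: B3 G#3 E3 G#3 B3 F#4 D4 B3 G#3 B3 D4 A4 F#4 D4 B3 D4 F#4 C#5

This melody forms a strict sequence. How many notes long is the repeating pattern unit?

There are 18 notes; a 6-note unit gives 3 cells:
B3 G#3 E3 G#3 B3 F#4 | D4 B3 G#3 B3 D4 A4 | F#4 D4 B3 D4 F#4 C#5
That's a consistent up a 3rd shift per cell, and no other grouping gives one.

6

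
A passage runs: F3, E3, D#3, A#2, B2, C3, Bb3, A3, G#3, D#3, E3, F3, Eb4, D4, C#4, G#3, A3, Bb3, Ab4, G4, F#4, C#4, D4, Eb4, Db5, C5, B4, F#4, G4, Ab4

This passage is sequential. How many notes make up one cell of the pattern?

There are 30 notes; a 6-note unit gives 5 cells:
F3 E3 D#3 A#2 B2 C3 | Bb3 A3 G#3 D#3 E3 F3 | Eb4 D4 C#4 G#3 A3 Bb3 | Ab4 G4 F#4 C#4 D4 Eb4 | Db5 C5 B4 F#4 G4 Ab4
Each cell is the previous one up a 4th — so the unit is 6 notes.

6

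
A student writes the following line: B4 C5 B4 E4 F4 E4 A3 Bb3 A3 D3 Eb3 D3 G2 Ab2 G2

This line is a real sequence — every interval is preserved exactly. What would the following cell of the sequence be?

With a 3-note motive the entries are B4, E4, A3, D3, G2, each down a 5th from the previous.
From C2 the exact shape gives C2 Db2 C2.

C2 Db2 C2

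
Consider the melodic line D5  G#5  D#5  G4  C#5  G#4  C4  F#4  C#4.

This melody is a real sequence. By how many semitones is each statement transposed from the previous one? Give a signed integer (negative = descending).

-7

Taking 3-note groups, the heads are D5, G4, C4: the pattern moves down a 5th.
D5→G4 is 67 − 74 = -7 semitones.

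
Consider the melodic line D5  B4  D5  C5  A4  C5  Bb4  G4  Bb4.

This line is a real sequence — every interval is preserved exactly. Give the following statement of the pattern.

Ab4 F4 Ab4

The 3-note cells begin on D5, C5, Bb4 — each down a 2nd from the last.
Statement 4 starts on Ab4 and keeps the same exact contour: Ab4 F4 Ab4.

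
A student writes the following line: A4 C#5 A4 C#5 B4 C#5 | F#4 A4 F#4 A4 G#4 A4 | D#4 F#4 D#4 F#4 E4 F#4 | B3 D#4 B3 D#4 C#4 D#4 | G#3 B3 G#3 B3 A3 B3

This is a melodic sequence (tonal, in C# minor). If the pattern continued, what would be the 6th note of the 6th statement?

G#3

Grouping in 6s, the 6th note of each cell is C#5, A4, F#4, D#4, B3.
Each moves down a 3rd; the next is G#3.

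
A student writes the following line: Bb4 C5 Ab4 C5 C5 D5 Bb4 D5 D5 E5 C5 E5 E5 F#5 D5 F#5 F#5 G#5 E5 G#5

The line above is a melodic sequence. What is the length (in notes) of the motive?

4

Try groups of 4 (5 cells in 20 notes):
Bb4 C5 Ab4 C5 | C5 D5 Bb4 D5 | D5 E5 C5 E5 | E5 F#5 D5 F#5 | F#5 G#5 E5 G#5
Every group is a transposition up a 2nd of the one before; no shorter unit works.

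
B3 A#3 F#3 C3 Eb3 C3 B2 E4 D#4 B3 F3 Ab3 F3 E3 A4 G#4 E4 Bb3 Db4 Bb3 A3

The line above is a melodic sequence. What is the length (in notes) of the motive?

Try groups of 7 (3 cells in 21 notes):
B3 A#3 F#3 C3 Eb3 C3 B2 | E4 D#4 B3 F3 Ab3 F3 E3 | A4 G#4 E4 Bb3 Db4 Bb3 A3
Every group is a transposition up a 4th of the one before; no shorter unit works.

7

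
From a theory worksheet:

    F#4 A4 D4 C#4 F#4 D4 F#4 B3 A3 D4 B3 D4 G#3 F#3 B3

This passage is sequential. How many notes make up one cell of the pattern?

5

Try groups of 5 (3 cells in 15 notes):
F#4 A4 D4 C#4 F#4 | D4 F#4 B3 A3 D4 | B3 D4 G#3 F#3 B3
That's a consistent down a 3rd shift per cell, and no other grouping gives one.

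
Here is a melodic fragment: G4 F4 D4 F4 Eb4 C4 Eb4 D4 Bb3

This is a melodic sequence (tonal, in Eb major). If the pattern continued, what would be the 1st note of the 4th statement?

With 3-note cells, note 1 of each statement runs G4, F4, Eb4.
Each moves down a 2nd; the next is D4.

D4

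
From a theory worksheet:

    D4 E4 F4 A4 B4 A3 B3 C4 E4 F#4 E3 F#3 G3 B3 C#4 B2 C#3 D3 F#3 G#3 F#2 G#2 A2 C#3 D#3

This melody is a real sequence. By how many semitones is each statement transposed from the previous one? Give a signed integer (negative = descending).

Taking 5-note groups, the heads are D4, A3, E3, B2, F#2: the pattern moves down a 4th.
D4 to A3 spans -5 semitones.

-5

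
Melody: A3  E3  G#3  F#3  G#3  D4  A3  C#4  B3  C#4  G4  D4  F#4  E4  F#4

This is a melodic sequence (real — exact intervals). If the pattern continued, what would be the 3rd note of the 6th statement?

A5

Grouping in 5s, the 3rd note of each cell is G#3, C#4, F#4.
Extending up a 4th: B4 → E5 → A5.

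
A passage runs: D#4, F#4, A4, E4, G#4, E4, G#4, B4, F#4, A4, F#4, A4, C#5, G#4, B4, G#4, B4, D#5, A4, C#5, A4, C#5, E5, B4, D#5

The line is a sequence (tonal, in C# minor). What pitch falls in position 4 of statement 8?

With 5-note cells, note 4 of each statement runs E4, F#4, G#4, A4, B4.
Carrying that up a 2nd forward: C#5 → D#5 → E5.

E5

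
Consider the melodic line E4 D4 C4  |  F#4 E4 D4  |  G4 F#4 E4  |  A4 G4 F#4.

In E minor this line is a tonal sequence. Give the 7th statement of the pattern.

D5 C5 B4

Unit = 3 notes; the statements start on E4, F#4, G4, A4, moving up a 2nd each time.
Carrying on: B4 → C5 → D5.
Statement 7 starts on D5 and keeps the same diatonic contour: D5 C5 B4.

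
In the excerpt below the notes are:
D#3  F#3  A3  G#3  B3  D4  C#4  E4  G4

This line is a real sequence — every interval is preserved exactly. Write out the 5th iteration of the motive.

B4 D5 F5

The 3-note cells begin on D#3, G#3, C#4 — each up a 4th from the last.
Extending up a 4th: F#4 → B4.
Statement 5 starts on B4 and keeps the same exact contour: B4 D5 F5.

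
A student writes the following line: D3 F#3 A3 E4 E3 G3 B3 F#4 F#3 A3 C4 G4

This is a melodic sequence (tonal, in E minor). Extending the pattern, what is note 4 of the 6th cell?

C5

The unit is 4 notes. Position-4 pitches of the 3 shown cells: E4, F#4, G4.
Extending up a 2nd: A4 → B4 → C5.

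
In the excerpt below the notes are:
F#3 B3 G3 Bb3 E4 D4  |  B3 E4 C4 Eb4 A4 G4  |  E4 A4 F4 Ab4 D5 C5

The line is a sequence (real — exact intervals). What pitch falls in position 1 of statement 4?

A4

Grouping in 6s, the 1st note of each cell is F#3, B3, E4.
Each moves up a 4th; the next is A4.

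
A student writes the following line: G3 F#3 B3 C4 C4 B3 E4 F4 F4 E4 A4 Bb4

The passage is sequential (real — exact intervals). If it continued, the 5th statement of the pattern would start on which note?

Eb5

The 4-note cells begin on G3, C4, F4 — each up a 4th from the last.
Extending the heads up a 4th: Bb4 → Eb5.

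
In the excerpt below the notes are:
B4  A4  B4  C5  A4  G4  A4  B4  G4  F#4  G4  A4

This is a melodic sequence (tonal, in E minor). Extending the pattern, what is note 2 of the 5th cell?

D4

The unit is 4 notes. Position-2 pitches of the 3 shown cells: A4, G4, F#4.
Carrying that down a 2nd forward: E4 → D4.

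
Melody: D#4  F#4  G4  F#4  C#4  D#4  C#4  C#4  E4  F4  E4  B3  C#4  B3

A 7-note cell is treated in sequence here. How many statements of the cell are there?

2

14 notes in groups of 7 gives 14/7 = 2 statements.
Starts: D#4, C#4 — each down a 2nd.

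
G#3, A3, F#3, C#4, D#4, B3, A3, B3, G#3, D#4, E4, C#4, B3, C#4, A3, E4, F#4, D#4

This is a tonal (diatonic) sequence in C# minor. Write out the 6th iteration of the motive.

E4 F#4 D#4 A4 B4 G#4

With a 6-note motive the entries are G#3, A3, B3, each up a 2nd from the previous.
Extending up a 2nd: C#4 → D#4 → E4.
Statement 6 starts on E4 and keeps the same diatonic contour: E4 F#4 D#4 A4 B4 G#4.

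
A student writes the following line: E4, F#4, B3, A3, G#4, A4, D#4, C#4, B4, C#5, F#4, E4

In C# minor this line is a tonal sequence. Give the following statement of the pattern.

With a 4-note motive the entries are E4, G#4, B4, each up a 3rd from the previous.
From D#5 the diatonic shape gives D#5 E5 A4 G#4.

D#5 E5 A4 G#4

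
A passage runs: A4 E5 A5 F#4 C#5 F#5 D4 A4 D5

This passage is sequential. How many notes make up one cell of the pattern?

3

There are 9 notes; a 3-note unit gives 3 cells:
A4 E5 A5 | F#4 C#5 F#5 | D4 A4 D5
Each cell is the previous one down a 3rd — so the unit is 3 notes.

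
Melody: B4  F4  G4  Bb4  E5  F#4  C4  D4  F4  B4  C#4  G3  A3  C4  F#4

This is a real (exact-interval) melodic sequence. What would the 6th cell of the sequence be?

Taking 5-note groups, the heads are B4, F#4, C#4: the pattern moves down a 4th.
Carrying on: G#3 → D#3 → A#2.
So cell 6 is A#2 E2 F#2 A2 D#3.

A#2 E2 F#2 A2 D#3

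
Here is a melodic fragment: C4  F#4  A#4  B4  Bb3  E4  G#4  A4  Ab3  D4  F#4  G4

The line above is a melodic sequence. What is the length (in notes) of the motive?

12 notes total. Splitting into 3 groups of 4:
C4 F#4 A#4 B4 | Bb3 E4 G#4 A4 | Ab3 D4 F#4 G4
Each cell is the previous one down a 2nd — so the unit is 4 notes.

4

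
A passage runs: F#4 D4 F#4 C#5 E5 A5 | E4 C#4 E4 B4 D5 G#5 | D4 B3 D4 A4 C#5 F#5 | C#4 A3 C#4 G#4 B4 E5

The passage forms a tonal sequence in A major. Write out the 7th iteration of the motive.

With a 6-note motive the entries are F#4, E4, D4, C#4, each down a 2nd from the previous.
Extending down a 2nd: B3 → A3 → G#3.
Statement 7 starts on G#3 and keeps the same diatonic contour: G#3 E3 G#3 D4 F#4 B4.

G#3 E3 G#3 D4 F#4 B4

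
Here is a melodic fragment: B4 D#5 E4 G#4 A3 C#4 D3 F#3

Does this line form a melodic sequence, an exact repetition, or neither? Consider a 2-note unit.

Each 2-note cell is the previous one transposed down a 5th.

sequence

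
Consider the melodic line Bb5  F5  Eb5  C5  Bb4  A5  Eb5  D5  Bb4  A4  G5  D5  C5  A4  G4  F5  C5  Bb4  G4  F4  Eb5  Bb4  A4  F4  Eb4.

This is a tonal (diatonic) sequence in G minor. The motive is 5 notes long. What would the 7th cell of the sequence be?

Taking 5-note groups, the heads are Bb5, A5, G5, F5, Eb5: the pattern moves down a 2nd.
Extending down a 2nd: D5 → C5.
From C5 the diatonic shape gives C5 G4 F4 D4 C4.

C5 G4 F4 D4 C4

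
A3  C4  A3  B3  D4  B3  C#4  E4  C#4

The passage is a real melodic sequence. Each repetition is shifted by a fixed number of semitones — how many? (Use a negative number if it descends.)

2

Unit = 3 notes; the statements start on A3, B3, C#4, moving up a 2nd each time.
A3→B3 is 59 − 57 = 2 semitones.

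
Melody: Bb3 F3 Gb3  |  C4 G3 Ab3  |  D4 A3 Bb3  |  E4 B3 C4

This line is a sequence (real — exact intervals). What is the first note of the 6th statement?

G#4

Unit = 3 notes; the statements start on Bb3, C4, D4, E4, moving up a 2nd each time.
Extending the heads up a 2nd: F#4 → G#4.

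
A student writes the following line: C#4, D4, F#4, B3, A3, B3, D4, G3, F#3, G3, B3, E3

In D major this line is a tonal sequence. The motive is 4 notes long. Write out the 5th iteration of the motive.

Taking 4-note groups, the heads are C#4, A3, F#3: the pattern moves down a 3rd.
Carrying on: D3 → B2.
So cell 5 is B2 C#3 E3 A2.

B2 C#3 E3 A2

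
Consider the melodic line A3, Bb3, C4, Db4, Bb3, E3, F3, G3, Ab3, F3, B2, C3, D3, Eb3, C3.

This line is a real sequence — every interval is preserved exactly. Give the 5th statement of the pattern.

The 5-note cells begin on A3, E3, B2 — each down a 4th from the last.
Extending down a 4th: F#2 → C#2.
So cell 5 is C#2 D2 E2 F2 D2.

C#2 D2 E2 F2 D2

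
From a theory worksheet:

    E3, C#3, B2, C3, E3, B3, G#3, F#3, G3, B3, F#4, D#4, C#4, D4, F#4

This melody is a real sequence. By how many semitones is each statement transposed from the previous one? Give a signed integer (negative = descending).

7

Unit = 5 notes; the statements start on E3, B3, F#4, moving up a 5th each time.
E3→B3 is 59 − 52 = 7 semitones.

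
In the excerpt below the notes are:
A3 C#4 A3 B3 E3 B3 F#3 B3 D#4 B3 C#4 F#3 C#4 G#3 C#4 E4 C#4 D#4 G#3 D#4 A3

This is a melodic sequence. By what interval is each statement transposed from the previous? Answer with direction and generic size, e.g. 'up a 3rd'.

Taking 7-note groups, the heads are A3, B3, C#4: the pattern moves up a 2nd.
From A3 to B3: up a 2nd.

up a 2nd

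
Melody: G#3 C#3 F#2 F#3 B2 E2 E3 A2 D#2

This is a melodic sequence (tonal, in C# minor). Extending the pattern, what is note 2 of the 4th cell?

Grouping in 3s, the 2nd note of each cell is C#3, B2, A2.
From A2, down a 2nd gives G#2.

G#2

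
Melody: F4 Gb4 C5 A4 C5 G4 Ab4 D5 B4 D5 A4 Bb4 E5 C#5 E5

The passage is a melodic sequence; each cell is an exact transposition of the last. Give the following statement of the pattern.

B4 C5 F#5 D#5 F#5

Unit = 5 notes; the statements start on F4, G4, A4, moving up a 2nd each time.
From B4 the exact shape gives B4 C5 F#5 D#5 F#5.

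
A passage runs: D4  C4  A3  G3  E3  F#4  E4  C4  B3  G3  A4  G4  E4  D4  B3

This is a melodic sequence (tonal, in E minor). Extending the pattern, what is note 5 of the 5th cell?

Grouping in 5s, the 5th note of each cell is E3, G3, B3.
Extending up a 3rd: D4 → F#4.

F#4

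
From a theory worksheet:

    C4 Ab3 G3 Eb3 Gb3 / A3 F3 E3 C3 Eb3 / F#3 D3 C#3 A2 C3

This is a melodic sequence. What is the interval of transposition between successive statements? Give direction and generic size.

With a 5-note motive the entries are C4, A3, F#3, each down a 3rd from the previous.
C4 to A3 is down a 3rd.

down a 3rd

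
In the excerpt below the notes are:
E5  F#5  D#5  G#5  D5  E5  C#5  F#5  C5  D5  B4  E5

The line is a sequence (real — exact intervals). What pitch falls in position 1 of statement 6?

Gb4

The unit is 4 notes. Position-1 pitches of the 3 shown cells: E5, D5, C5.
Extending down a 2nd: Bb4 → Ab4 → Gb4.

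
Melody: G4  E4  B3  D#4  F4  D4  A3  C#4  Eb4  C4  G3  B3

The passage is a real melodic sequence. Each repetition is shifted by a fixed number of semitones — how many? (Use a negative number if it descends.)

Unit = 4 notes; the statements start on G4, F4, Eb4, moving down a 2nd each time.
G4→F4 is 65 − 67 = -2 semitones.

-2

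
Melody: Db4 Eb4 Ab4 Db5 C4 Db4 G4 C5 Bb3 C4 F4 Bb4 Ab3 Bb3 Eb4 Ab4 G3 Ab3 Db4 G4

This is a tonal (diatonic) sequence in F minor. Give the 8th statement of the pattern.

Taking 4-note groups, the heads are Db4, C4, Bb3, Ab3, G3: the pattern moves down a 2nd.
Extending down a 2nd: F3 → Eb3 → Db3.
Statement 8 starts on Db3 and keeps the same diatonic contour: Db3 Eb3 Ab3 Db4.

Db3 Eb3 Ab3 Db4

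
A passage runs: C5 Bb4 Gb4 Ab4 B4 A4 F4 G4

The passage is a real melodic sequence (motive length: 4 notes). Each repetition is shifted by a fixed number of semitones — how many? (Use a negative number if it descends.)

With a 4-note motive the entries are C5, B4, each down a 2nd from the previous.
Counting half-steps from C5 to B4: -1.

-1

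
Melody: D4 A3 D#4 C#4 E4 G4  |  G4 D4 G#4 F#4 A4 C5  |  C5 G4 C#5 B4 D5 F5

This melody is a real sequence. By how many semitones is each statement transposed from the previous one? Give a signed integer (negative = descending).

5

With a 6-note motive the entries are D4, G4, C5, each up a 4th from the previous.
D4 to G4 spans +5 semitones.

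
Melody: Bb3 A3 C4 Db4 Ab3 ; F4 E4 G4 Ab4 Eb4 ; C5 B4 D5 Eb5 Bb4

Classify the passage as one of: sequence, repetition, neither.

Each 5-note cell is the previous one transposed up a 5th.

sequence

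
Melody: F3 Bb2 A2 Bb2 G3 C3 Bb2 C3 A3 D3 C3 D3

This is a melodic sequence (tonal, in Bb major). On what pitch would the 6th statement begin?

D4

Unit = 4 notes; the statements start on F3, G3, A3, moving up a 2nd each time.
Continuing: Bb3 → C4 → D4. Statement 6 starts on D4.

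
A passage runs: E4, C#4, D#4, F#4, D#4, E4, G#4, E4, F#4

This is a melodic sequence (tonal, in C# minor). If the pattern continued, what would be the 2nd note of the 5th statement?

With 3-note cells, note 2 of each statement runs C#4, D#4, E4.
Extending up a 2nd: F#4 → G#4.

G#4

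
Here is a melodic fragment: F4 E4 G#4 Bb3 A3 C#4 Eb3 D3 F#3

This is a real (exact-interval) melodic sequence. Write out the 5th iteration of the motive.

Db2 C2 E2

Unit = 3 notes; the statements start on F4, Bb3, Eb3, moving down a 5th each time.
Continuing the starts: Ab2 → Db2.
From Db2 the exact shape gives Db2 C2 E2.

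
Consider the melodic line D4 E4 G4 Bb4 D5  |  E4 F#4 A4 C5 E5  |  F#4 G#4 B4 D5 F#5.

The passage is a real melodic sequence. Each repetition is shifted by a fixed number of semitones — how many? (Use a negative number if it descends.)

The 5-note cells begin on D4, E4, F#4 — each up a 2nd from the last.
Counting half-steps from D4 to E4: 2.

2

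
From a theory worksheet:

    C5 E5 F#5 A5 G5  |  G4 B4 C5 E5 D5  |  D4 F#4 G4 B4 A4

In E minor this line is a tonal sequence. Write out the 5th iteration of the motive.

With a 5-note motive the entries are C5, G4, D4, each down a 4th from the previous.
Extending down a 4th: A3 → E3.
So cell 5 is E3 G3 A3 C4 B3.

E3 G3 A3 C4 B3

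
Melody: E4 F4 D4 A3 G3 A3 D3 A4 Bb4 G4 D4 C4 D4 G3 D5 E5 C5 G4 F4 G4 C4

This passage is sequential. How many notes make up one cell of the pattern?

7

There are 21 notes; a 7-note unit gives 3 cells:
E4 F4 D4 A3 G3 A3 D3 | A4 Bb4 G4 D4 C4 D4 G3 | D5 E5 C5 G4 F4 G4 C4
Each cell is the previous one up a 4th — so the unit is 7 notes.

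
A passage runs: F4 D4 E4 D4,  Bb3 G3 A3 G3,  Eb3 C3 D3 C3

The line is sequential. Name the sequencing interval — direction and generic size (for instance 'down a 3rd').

down a 5th

The 4-note cells begin on F4, Bb3, Eb3 — each down a 5th from the last.
From F4 to Bb3: down a 5th.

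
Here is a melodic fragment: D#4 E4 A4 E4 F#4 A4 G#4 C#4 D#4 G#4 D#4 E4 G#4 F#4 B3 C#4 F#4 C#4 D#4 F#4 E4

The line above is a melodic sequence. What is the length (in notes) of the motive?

7

There are 21 notes; a 7-note unit gives 3 cells:
D#4 E4 A4 E4 F#4 A4 G#4 | C#4 D#4 G#4 D#4 E4 G#4 F#4 | B3 C#4 F#4 C#4 D#4 F#4 E4
That's a consistent down a 2nd shift per cell, and no other grouping gives one.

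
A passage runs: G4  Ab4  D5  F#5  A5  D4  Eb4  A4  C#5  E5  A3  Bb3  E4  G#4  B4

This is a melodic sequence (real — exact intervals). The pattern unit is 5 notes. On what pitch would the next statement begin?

E3

Taking 5-note groups, the heads are G4, D4, A3: the pattern moves down a 4th.
The next head, down a 4th from A3, is E3.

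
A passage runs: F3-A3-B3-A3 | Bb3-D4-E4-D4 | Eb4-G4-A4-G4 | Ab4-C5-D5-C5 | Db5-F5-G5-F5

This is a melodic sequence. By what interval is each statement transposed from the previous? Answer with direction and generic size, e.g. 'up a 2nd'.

up a 4th

The 4-note cells begin on F3, Bb3, Eb4, Ab4, Db5 — each up a 4th from the last.
From F3 to Bb3: up a 4th.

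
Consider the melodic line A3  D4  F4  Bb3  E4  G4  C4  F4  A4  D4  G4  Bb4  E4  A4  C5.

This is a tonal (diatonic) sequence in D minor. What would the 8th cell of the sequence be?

A4 D5 F5

Taking 3-note groups, the heads are A3, Bb3, C4, D4, E4: the pattern moves up a 2nd.
Continuing the starts: F4 → G4 → A4.
So cell 8 is A4 D5 F5.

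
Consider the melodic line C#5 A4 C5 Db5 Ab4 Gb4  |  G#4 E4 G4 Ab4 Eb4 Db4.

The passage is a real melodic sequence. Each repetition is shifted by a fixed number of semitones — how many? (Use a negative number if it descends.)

-5

Unit = 6 notes; the statements start on C#5, G#4, moving down a 4th each time.
C#5→G#4 is 68 − 73 = -5 semitones.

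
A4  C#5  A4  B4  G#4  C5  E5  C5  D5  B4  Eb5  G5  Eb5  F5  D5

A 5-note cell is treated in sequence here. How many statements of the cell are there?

3

15 notes in groups of 5 gives 15/5 = 3 statements.
Starts: A4, C5, Eb5 — each up a 3rd.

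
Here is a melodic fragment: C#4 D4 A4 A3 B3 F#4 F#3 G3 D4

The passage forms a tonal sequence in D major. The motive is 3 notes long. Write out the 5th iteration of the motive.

B2 C#3 G3

The 3-note cells begin on C#4, A3, F#3 — each down a 3rd from the last.
Continuing the starts: D3 → B2.
So cell 5 is B2 C#3 G3.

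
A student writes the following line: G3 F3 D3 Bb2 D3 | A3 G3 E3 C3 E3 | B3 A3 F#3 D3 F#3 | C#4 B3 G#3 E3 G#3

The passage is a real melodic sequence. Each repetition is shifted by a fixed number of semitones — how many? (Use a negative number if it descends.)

Taking 5-note groups, the heads are G3, A3, B3, C#4: the pattern moves up a 2nd.
G3 to A3 spans +2 semitones.

2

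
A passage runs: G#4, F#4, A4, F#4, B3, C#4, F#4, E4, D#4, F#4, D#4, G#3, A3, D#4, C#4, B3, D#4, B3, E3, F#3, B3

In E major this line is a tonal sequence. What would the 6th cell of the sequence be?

Unit = 7 notes; the statements start on G#4, E4, C#4, moving down a 3rd each time.
Carrying on: A3 → F#3 → D#3.
From D#3 the diatonic shape gives D#3 C#3 E3 C#3 F#2 G#2 C#3.

D#3 C#3 E3 C#3 F#2 G#2 C#3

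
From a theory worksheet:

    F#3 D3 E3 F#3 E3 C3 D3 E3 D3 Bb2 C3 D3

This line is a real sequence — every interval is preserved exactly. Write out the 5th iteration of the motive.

Bb2 Gb2 Ab2 Bb2

With a 4-note motive the entries are F#3, E3, D3, each down a 2nd from the previous.
Extending down a 2nd: C3 → Bb2.
Statement 5 starts on Bb2 and keeps the same exact contour: Bb2 Gb2 Ab2 Bb2.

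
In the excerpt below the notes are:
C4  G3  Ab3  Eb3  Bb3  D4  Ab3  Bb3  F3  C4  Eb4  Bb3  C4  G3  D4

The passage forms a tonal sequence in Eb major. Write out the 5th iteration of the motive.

G4 D4 Eb4 Bb3 F4

Unit = 5 notes; the statements start on C4, D4, Eb4, moving up a 2nd each time.
Extending up a 2nd: F4 → G4.
Statement 5 starts on G4 and keeps the same diatonic contour: G4 D4 Eb4 Bb3 F4.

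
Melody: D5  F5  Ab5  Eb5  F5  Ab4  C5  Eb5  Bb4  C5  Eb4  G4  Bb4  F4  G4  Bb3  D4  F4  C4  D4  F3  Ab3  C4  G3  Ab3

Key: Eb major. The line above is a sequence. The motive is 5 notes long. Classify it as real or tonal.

tonal

Every note is diatonic to Eb major.
Cell 1 has +3 semitones from note 1 to 2, but cell 2 has +4 — the interval quality changes while the contour stays the same, which is the hallmark of a tonal sequence.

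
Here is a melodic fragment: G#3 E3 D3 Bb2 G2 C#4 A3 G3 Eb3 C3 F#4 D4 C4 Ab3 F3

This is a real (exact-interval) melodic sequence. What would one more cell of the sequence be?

Unit = 5 notes; the statements start on G#3, C#4, F#4, moving up a 4th each time.
Statement 4 starts on B4 and keeps the same exact contour: B4 G4 F4 Db4 Bb3.

B4 G4 F4 Db4 Bb3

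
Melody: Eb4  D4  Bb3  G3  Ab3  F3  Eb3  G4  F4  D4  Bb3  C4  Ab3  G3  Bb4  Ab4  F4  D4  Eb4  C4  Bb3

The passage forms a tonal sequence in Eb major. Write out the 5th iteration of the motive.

Taking 7-note groups, the heads are Eb4, G4, Bb4: the pattern moves up a 3rd.
Continuing the starts: D5 → F5.
So cell 5 is F5 Eb5 C5 Ab4 Bb4 G4 F4.

F5 Eb5 C5 Ab4 Bb4 G4 F4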